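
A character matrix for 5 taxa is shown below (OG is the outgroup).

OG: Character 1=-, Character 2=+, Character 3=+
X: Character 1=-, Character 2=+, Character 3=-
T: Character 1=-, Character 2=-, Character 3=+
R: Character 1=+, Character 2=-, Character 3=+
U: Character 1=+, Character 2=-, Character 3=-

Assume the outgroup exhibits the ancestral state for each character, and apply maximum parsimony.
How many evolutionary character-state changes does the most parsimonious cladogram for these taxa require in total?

Character polarity is set by the outgroup: the derived state is whichever differs from the outgroup's state, so for Character 2, Character 3 the derived state is '-', and for the remaining characters it is '+'.
Character 1 (derived state '+') is shared by R and U — a synapomorphy uniting that clade.
Character 2: derived state '-' in R, T, and U only — synapomorphy for {R, T, U}.
Character 3 groups U and X, which is incompatible with the clades supported by the remaining characters; treating it as convergent (homoplasy) costs fewer steps than any alternative tree.
Most parsimonious ingroup topology: (X,(T,(R,U))).
Changes per character on this tree: Character 1: 1; Character 2: 1; Character 3: 2.
Total = 4.

4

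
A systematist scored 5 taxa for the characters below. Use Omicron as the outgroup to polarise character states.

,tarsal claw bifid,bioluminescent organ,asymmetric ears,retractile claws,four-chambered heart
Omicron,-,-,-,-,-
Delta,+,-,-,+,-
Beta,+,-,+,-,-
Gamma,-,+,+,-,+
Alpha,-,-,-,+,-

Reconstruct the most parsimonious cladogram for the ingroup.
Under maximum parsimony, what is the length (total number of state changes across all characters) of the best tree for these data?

6

The outgroup has state '-' for every character, so '+' is the derived state throughout.
tarsal claw bifid (state '+') occurs in Beta and Delta but conflicts with the nesting implied by the other characters — most parsimoniously interpreted as homoplasy.
bioluminescent organ (derived state '+') is unique to Gamma (autapomorphy; uninformative for grouping).
Only Beta and Gamma show the derived state '+' for asymmetric ears, supporting them as a clade.
retractile claws: derived state '+' in Alpha and Delta only — synapomorphy for {Alpha, Delta}.
four-chambered heart (derived state '+') is unique to Gamma (autapomorphy; uninformative for grouping).
Most parsimonious ingroup topology: ((Delta,Alpha),(Beta,Gamma)).
Changes per character on this tree: tarsal claw bifid: 2; bioluminescent organ: 1; asymmetric ears: 1; retractile claws: 1; four-chambered heart: 1.
Total = 6.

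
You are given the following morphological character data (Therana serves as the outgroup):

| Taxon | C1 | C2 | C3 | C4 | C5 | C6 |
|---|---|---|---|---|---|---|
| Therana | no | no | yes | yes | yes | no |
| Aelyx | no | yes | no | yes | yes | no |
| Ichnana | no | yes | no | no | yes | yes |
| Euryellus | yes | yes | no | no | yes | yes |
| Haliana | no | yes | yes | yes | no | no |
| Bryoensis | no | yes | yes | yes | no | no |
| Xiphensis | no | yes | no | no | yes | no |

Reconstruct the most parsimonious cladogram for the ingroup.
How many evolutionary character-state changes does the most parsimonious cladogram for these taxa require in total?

6

Character polarity is set by the outgroup: the derived state is whichever differs from the outgroup's state, so for C3, C4, C5 the derived state is 'no', and for the remaining characters it is 'yes'.
C1 (derived state 'yes') is unique to Euryellus (autapomorphy; uninformative for grouping).
C2 (derived state 'yes') is shared by all ingroup taxa — unites the whole ingroup.
C3: derived state 'no' in Aelyx, Euryellus, Ichnana, and Xiphensis only — synapomorphy for {Aelyx, Euryellus, Ichnana, Xiphensis}.
Only Euryellus, Ichnana, and Xiphensis show the derived state 'no' for C4, supporting them as a clade.
C5: derived state 'no' in Bryoensis and Haliana only — synapomorphy for {Bryoensis, Haliana}.
C6: derived state 'yes' in Euryellus and Ichnana only — synapomorphy for {Euryellus, Ichnana}.
Most parsimonious ingroup topology: ((Aelyx,((Ichnana,Euryellus),Xiphensis)),(Haliana,Bryoensis)).
Changes per character on this tree: C1: 1; C2: 1; C3: 1; C4: 1; C5: 1; C6: 1.
Total = 6.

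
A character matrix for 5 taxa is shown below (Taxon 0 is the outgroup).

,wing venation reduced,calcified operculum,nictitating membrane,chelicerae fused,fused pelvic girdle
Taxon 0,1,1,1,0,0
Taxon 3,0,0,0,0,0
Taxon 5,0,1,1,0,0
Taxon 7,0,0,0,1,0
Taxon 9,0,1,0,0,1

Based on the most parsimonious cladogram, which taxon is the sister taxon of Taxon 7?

Taxon 3

Character polarity is set by the outgroup: the derived state is whichever differs from the outgroup's state, so for wing venation reduced, calcified operculum, nictitating membrane the derived state is '0', and for the remaining characters it is '1'.
All ingroup taxa share the derived state '0' for wing venation reduced; it defines the ingroup but does not resolve relationships within it.
calcified operculum (derived state '0') is shared by Taxon 3 and Taxon 7 — a synapomorphy uniting that clade.
nictitating membrane: derived state '0' in Taxon 3, Taxon 7, and Taxon 9 only — synapomorphy for {Taxon 3, Taxon 7, Taxon 9}.
chelicerae fused (derived state '1') is unique to Taxon 7 (autapomorphy; uninformative for grouping).
fused pelvic girdle (derived state '1') is unique to Taxon 9 (autapomorphy; uninformative for grouping).
Most parsimonious ingroup topology: (((Taxon 3,Taxon 7),Taxon 9),Taxon 5).
Taxon 7 and Taxon 3 form a cherry on this tree, so they are sister taxa.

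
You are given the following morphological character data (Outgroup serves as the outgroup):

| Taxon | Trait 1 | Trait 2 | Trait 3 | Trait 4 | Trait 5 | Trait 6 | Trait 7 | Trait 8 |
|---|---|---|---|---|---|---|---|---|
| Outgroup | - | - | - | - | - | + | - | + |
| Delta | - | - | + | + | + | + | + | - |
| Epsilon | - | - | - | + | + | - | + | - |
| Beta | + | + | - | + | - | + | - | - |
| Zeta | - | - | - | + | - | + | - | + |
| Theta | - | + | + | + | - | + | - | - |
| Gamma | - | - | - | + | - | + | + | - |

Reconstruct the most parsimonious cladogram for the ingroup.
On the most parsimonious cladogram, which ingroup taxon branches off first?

Character polarity is set by the outgroup: the derived state is whichever differs from the outgroup's state, so for Trait 6, Trait 8 the derived state is '-', and for the remaining characters it is '+'.
Trait 1 (derived state '+') is unique to Beta (autapomorphy; uninformative for grouping).
Trait 2: derived state '+' in Beta and Theta only — synapomorphy for {Beta, Theta}.
Trait 3 groups Delta and Theta, which is incompatible with the clades supported by the remaining characters; treating it as convergent (homoplasy) costs fewer steps than any alternative tree.
All ingroup taxa share the derived state '+' for Trait 4; it defines the ingroup but does not resolve relationships within it.
Trait 5 (derived state '+') is shared by Delta and Epsilon — a synapomorphy uniting that clade.
Trait 6 (derived state '-') is unique to Epsilon (autapomorphy; uninformative for grouping).
Trait 7 (derived state '+') is shared by Delta, Epsilon, and Gamma — a synapomorphy uniting that clade.
Trait 8 (derived state '-') is shared by Beta, Delta, Epsilon, Gamma, and Theta — a synapomorphy uniting that clade.
Most parsimonious ingroup topology: ((((Delta,Epsilon),Gamma),(Beta,Theta)),Zeta).
Zeta is sister to the clade containing all other ingroup taxa, so it is the earliest-diverging (most basal) ingroup lineage.

Zeta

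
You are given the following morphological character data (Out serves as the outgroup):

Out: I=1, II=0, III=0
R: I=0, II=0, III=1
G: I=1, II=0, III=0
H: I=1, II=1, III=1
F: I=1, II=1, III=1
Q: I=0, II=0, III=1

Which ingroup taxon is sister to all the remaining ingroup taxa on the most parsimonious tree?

Character polarity is set by the outgroup: the derived state is whichever differs from the outgroup's state, so for I the derived state is '0', and for the remaining characters it is '1'.
Only Q and R show the derived state '0' for I, supporting them as a clade.
II (derived state '1') is shared by F and H — a synapomorphy uniting that clade.
III (derived state '1') is shared by F, H, Q, and R — a synapomorphy uniting that clade.
Most parsimonious ingroup topology: (((R,Q),(H,F)),G).
G is sister to the clade containing all other ingroup taxa, so it is the earliest-diverging (most basal) ingroup lineage.

G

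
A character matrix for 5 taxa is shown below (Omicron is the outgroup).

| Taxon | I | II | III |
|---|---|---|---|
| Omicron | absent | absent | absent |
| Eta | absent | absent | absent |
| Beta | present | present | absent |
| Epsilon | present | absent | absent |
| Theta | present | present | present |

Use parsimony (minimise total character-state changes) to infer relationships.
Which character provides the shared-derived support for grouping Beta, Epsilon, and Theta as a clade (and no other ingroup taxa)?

The outgroup has state 'absent' for every character, so 'present' is the derived state throughout.
I: derived state 'present' in Beta, Epsilon, and Theta only — synapomorphy for {Beta, Epsilon, Theta}.
II (derived state 'present') is shared by Beta and Theta — a synapomorphy uniting that clade.
III (derived state 'present') is unique to Theta (autapomorphy; uninformative for grouping).
Most parsimonious ingroup topology: (Eta,((Beta,Theta),Epsilon)).
The clade {Beta, Epsilon, Theta} is supported by I: its derived state 'present' occurs in exactly those taxa and in no other taxon (including the outgroup).

I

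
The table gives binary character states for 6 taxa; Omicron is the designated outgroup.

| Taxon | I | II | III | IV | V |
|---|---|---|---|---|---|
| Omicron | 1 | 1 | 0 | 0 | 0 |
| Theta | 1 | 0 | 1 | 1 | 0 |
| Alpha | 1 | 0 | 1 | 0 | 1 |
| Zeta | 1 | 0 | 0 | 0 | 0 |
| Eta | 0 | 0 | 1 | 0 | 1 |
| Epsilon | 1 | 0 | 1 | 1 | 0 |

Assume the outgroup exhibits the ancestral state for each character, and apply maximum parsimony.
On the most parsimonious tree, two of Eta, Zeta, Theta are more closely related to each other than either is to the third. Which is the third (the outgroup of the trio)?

Zeta

Character polarity is set by the outgroup: the derived state is whichever differs from the outgroup's state, so for I, II the derived state is '0', and for the remaining characters it is '1'.
I (derived state '0') is unique to Eta (autapomorphy; uninformative for grouping).
II (derived state '0') is shared by all ingroup taxa — unites the whole ingroup.
III (derived state '1') is shared by Alpha, Epsilon, Eta, and Theta — a synapomorphy uniting that clade.
IV: derived state '1' in Epsilon and Theta only — synapomorphy for {Epsilon, Theta}.
Only Alpha and Eta show the derived state '1' for V, supporting them as a clade.
Most parsimonious ingroup topology: (((Theta,Epsilon),(Alpha,Eta)),Zeta).
Theta and Eta share a more recent common ancestor with each other than either does with Zeta, so Zeta is the least closely related of the three.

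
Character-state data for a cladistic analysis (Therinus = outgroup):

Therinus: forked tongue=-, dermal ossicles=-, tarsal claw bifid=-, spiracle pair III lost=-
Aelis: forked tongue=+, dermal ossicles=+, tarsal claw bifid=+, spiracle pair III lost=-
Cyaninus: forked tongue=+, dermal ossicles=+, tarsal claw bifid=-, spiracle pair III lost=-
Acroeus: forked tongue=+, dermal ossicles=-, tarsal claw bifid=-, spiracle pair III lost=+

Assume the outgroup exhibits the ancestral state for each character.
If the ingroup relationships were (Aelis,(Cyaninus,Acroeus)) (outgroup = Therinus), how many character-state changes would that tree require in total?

Map each character onto (Aelis,(Cyaninus,Acroeus)) (rooted by Therinus) and count the minimum state changes it requires (Fitch parsimony):
forked tongue: 1; dermal ossicles: 2; tarsal claw bifid: 1; spiracle pair III lost: 1.
Total tree length = 5.

5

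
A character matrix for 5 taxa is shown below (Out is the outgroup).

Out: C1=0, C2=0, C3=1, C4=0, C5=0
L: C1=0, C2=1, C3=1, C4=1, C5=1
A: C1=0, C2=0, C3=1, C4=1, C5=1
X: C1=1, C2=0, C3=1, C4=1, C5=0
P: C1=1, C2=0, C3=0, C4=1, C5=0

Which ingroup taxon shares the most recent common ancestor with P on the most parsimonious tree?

Character polarity is set by the outgroup: the derived state is whichever differs from the outgroup's state, so for C3 the derived state is '0', and for the remaining characters it is '1'.
C1: derived state '1' in P and X only — synapomorphy for {P, X}.
C2 (derived state '1') is unique to L (autapomorphy; uninformative for grouping).
C3 (derived state '0') is unique to P (autapomorphy; uninformative for grouping).
C4 (derived state '1') is shared by all ingroup taxa — unites the whole ingroup.
Only A and L show the derived state '1' for C5, supporting them as a clade.
Most parsimonious ingroup topology: ((L,A),(X,P)).
P and X form a cherry on this tree, so they are sister taxa.

X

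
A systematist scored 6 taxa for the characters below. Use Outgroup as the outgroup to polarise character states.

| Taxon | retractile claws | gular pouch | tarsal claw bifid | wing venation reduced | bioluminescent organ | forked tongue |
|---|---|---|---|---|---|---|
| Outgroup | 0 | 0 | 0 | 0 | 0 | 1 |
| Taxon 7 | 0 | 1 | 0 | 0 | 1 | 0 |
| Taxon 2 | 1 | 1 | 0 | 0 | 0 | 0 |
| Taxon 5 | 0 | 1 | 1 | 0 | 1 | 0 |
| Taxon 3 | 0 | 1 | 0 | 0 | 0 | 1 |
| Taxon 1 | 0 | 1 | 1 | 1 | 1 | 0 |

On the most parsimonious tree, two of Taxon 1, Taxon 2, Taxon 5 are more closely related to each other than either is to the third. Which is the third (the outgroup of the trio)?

Taxon 2

Character polarity is set by the outgroup: the derived state is whichever differs from the outgroup's state, so for forked tongue the derived state is '0', and for the remaining characters it is '1'.
retractile claws: derived state '1' in Taxon 2 only — an autapomorphy, so it tells us nothing about relationships among taxa.
gular pouch (derived state '1') is shared by all ingroup taxa — unites the whole ingroup.
tarsal claw bifid: derived state '1' in Taxon 1 and Taxon 5 only — synapomorphy for {Taxon 1, Taxon 5}.
wing venation reduced: derived state '1' in Taxon 1 only — an autapomorphy, so it tells us nothing about relationships among taxa.
bioluminescent organ: derived state '1' in Taxon 1, Taxon 5, and Taxon 7 only — synapomorphy for {Taxon 1, Taxon 5, Taxon 7}.
forked tongue: derived state '0' in Taxon 1, Taxon 2, Taxon 5, and Taxon 7 only — synapomorphy for {Taxon 1, Taxon 2, Taxon 5, Taxon 7}.
Most parsimonious ingroup topology: (((Taxon 7,(Taxon 5,Taxon 1)),Taxon 2),Taxon 3).
Taxon 1 and Taxon 5 share a more recent common ancestor with each other than either does with Taxon 2, so Taxon 2 is the least closely related of the three.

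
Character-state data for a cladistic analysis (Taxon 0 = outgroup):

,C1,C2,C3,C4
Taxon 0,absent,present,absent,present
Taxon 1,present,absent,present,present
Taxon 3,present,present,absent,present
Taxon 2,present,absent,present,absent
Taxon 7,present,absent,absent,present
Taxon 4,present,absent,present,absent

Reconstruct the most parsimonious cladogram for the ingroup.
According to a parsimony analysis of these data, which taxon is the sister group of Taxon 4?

Taxon 2

Character polarity is set by the outgroup: the derived state is whichever differs from the outgroup's state, so for C2, C4 the derived state is 'absent', and for the remaining characters it is 'present'.
C1 (derived state 'present') is shared by all ingroup taxa — unites the whole ingroup.
C2: derived state 'absent' in Taxon 1, Taxon 2, Taxon 4, and Taxon 7 only — synapomorphy for {Taxon 1, Taxon 2, Taxon 4, Taxon 7}.
Only Taxon 1, Taxon 2, and Taxon 4 show the derived state 'present' for C3, supporting them as a clade.
Only Taxon 2 and Taxon 4 show the derived state 'absent' for C4, supporting them as a clade.
Most parsimonious ingroup topology: (((Taxon 1,(Taxon 2,Taxon 4)),Taxon 7),Taxon 3).
Taxon 4 and Taxon 2 form a cherry on this tree, so they are sister taxa.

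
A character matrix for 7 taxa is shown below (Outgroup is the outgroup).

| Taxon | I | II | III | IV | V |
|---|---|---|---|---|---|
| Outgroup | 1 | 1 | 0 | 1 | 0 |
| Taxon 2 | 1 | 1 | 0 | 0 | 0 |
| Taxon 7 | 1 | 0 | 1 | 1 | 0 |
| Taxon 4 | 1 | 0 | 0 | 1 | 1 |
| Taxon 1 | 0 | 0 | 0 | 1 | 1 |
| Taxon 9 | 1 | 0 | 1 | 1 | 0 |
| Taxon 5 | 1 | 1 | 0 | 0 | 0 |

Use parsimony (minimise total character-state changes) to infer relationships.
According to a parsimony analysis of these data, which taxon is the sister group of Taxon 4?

Character polarity is set by the outgroup: the derived state is whichever differs from the outgroup's state, so for I, II, IV the derived state is '0', and for the remaining characters it is '1'.
I (derived state '0') is unique to Taxon 1 (autapomorphy; uninformative for grouping).
II (derived state '0') is shared by Taxon 1, Taxon 4, Taxon 7, and Taxon 9 — a synapomorphy uniting that clade.
III: derived state '1' in Taxon 7 and Taxon 9 only — synapomorphy for {Taxon 7, Taxon 9}.
IV (derived state '0') is shared by Taxon 2 and Taxon 5 — a synapomorphy uniting that clade.
V: derived state '1' in Taxon 1 and Taxon 4 only — synapomorphy for {Taxon 1, Taxon 4}.
Most parsimonious ingroup topology: ((Taxon 2,Taxon 5),((Taxon 7,Taxon 9),(Taxon 4,Taxon 1))).
Taxon 4 and Taxon 1 form a cherry on this tree, so they are sister taxa.

Taxon 1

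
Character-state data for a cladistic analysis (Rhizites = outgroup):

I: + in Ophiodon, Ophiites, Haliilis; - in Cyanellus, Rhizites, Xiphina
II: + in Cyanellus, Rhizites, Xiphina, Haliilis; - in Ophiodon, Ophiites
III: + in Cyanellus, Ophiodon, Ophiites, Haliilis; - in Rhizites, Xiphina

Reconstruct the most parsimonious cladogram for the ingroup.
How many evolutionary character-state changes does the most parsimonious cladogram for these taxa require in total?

3

Character polarity is set by the outgroup: the derived state is whichever differs from the outgroup's state, so for II the derived state is '-', and for the remaining characters it is '+'.
I (derived state '+') is shared by Haliilis, Ophiites, and Ophiodon — a synapomorphy uniting that clade.
II: derived state '-' in Ophiites and Ophiodon only — synapomorphy for {Ophiites, Ophiodon}.
Only Cyanellus, Haliilis, Ophiites, and Ophiodon show the derived state '+' for III, supporting them as a clade.
Most parsimonious ingroup topology: (((Haliilis,(Ophiodon,Ophiites)),Cyanellus),Xiphina).
Changes per character on this tree: I: 1; II: 1; III: 1.
Total = 3.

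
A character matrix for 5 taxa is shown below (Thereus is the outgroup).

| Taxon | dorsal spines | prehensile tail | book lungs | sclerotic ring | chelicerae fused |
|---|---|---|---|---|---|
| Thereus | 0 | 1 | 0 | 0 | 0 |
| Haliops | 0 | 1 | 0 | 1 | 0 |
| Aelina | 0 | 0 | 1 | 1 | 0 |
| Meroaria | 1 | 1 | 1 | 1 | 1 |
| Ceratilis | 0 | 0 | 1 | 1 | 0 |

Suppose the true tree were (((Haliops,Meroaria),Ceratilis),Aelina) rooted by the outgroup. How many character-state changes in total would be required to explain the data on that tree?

Map each character onto (((Haliops,Meroaria),Ceratilis),Aelina) (rooted by Thereus) and count the minimum state changes it requires (Fitch parsimony):
dorsal spines: 1; prehensile tail: 2; book lungs: 2; sclerotic ring: 1; chelicerae fused: 1.
Total tree length = 7.

7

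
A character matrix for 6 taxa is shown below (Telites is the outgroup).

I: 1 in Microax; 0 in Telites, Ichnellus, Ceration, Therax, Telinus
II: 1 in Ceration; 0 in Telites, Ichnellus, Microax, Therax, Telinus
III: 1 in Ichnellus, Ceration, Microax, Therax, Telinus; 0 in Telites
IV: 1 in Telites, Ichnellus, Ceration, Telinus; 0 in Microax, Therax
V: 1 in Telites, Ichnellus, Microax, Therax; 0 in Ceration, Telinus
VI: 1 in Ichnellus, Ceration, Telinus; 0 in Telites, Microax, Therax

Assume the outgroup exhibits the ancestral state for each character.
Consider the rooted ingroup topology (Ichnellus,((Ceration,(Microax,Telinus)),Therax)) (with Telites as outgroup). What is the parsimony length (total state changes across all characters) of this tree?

10

Map each character onto (Ichnellus,((Ceration,(Microax,Telinus)),Therax)) (rooted by Telites) and count the minimum state changes it requires (Fitch parsimony):
I: 1; II: 1; III: 1; IV: 2; V: 2; VI: 3.
Total tree length = 10.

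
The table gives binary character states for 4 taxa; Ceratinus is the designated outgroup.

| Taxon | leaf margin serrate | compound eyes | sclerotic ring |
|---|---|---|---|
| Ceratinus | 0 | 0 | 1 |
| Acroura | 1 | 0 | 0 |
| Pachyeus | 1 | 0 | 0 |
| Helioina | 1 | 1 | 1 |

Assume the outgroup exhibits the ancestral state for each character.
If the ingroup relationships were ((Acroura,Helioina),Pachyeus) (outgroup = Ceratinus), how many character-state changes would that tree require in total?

Map each character onto ((Acroura,Helioina),Pachyeus) (rooted by Ceratinus) and count the minimum state changes it requires (Fitch parsimony):
leaf margin serrate: 1; compound eyes: 1; sclerotic ring: 2.
Total tree length = 4.

4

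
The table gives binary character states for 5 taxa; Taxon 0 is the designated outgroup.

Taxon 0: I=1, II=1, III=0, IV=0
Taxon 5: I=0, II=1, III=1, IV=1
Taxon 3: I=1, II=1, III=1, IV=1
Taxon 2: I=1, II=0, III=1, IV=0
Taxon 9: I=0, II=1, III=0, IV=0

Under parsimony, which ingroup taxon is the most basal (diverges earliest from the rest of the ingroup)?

Taxon 9

Character polarity is set by the outgroup: the derived state is whichever differs from the outgroup's state, so for I, II the derived state is '0', and for the remaining characters it is '1'.
I groups Taxon 5 and Taxon 9, which is incompatible with the clades supported by the remaining characters; treating it as convergent (homoplasy) costs fewer steps than any alternative tree.
II (derived state '0') is unique to Taxon 2 (autapomorphy; uninformative for grouping).
Only Taxon 2, Taxon 3, and Taxon 5 show the derived state '1' for III, supporting them as a clade.
IV (derived state '1') is shared by Taxon 3 and Taxon 5 — a synapomorphy uniting that clade.
Most parsimonious ingroup topology: (((Taxon 5,Taxon 3),Taxon 2),Taxon 9).
Taxon 9 is sister to the clade containing all other ingroup taxa, so it is the earliest-diverging (most basal) ingroup lineage.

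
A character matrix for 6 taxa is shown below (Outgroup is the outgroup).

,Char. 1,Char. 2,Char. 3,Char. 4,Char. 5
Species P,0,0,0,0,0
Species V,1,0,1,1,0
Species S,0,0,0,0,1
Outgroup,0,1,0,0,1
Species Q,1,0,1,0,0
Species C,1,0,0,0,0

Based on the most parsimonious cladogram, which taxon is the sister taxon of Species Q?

Species V

Character polarity is set by the outgroup: the derived state is whichever differs from the outgroup's state, so for Char. 2, Char. 5 the derived state is '0', and for the remaining characters it is '1'.
Only Species C, Species Q, and Species V show the derived state '1' for Char. 1, supporting them as a clade.
Char. 2 (derived state '0') is shared by all ingroup taxa — unites the whole ingroup.
Char. 3: derived state '1' in Species Q and Species V only — synapomorphy for {Species Q, Species V}.
Char. 4 (derived state '1') is unique to Species V (autapomorphy; uninformative for grouping).
Only Species C, Species P, Species Q, and Species V show the derived state '0' for Char. 5, supporting them as a clade.
Most parsimonious ingroup topology: (((Species C,(Species V,Species Q)),Species P),Species S).
Species Q and Species V form a cherry on this tree, so they are sister taxa.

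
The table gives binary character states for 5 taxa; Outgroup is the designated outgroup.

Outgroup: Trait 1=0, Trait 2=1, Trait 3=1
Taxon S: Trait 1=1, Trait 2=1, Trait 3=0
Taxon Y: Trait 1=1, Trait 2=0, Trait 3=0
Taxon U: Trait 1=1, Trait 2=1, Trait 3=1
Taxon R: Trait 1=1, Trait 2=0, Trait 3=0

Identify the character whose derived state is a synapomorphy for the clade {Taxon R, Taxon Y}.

Trait 2

Character polarity is set by the outgroup: the derived state is whichever differs from the outgroup's state, so for Trait 2, Trait 3 the derived state is '0', and for the remaining characters it is '1'.
All ingroup taxa share the derived state '1' for Trait 1; it defines the ingroup but does not resolve relationships within it.
Trait 2: derived state '0' in Taxon R and Taxon Y only — synapomorphy for {Taxon R, Taxon Y}.
Trait 3 (derived state '0') is shared by Taxon R, Taxon S, and Taxon Y — a synapomorphy uniting that clade.
Most parsimonious ingroup topology: ((Taxon S,(Taxon Y,Taxon R)),Taxon U).
The clade {Taxon R, Taxon Y} is supported by Trait 2: its derived state '0' occurs in exactly those taxa and in no other taxon (including the outgroup).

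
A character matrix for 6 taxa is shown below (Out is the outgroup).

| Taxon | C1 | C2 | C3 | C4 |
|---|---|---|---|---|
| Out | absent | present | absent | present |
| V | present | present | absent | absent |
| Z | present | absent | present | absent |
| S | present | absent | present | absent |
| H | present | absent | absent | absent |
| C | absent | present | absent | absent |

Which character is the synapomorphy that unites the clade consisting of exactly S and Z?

Character polarity is set by the outgroup: the derived state is whichever differs from the outgroup's state, so for C2, C4 the derived state is 'absent', and for the remaining characters it is 'present'.
Only H, S, V, and Z show the derived state 'present' for C1, supporting them as a clade.
C2 (derived state 'absent') is shared by H, S, and Z — a synapomorphy uniting that clade.
Only S and Z show the derived state 'present' for C3, supporting them as a clade.
All ingroup taxa share the derived state 'absent' for C4; it defines the ingroup but does not resolve relationships within it.
Most parsimonious ingroup topology: ((V,((Z,S),H)),C).
The clade {S, Z} is supported by C3: its derived state 'present' occurs in exactly those taxa and in no other taxon (including the outgroup).

C3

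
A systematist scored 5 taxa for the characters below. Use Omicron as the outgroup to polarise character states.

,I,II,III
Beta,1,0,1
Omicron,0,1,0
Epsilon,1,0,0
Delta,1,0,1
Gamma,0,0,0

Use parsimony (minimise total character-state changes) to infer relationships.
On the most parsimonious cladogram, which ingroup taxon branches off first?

Gamma

Character polarity is set by the outgroup: the derived state is whichever differs from the outgroup's state, so for II the derived state is '0', and for the remaining characters it is '1'.
Only Beta, Delta, and Epsilon show the derived state '1' for I, supporting them as a clade.
All ingroup taxa share the derived state '0' for II; it defines the ingroup but does not resolve relationships within it.
III: derived state '1' in Beta and Delta only — synapomorphy for {Beta, Delta}.
Most parsimonious ingroup topology: (((Delta,Beta),Epsilon),Gamma).
Gamma is sister to the clade containing all other ingroup taxa, so it is the earliest-diverging (most basal) ingroup lineage.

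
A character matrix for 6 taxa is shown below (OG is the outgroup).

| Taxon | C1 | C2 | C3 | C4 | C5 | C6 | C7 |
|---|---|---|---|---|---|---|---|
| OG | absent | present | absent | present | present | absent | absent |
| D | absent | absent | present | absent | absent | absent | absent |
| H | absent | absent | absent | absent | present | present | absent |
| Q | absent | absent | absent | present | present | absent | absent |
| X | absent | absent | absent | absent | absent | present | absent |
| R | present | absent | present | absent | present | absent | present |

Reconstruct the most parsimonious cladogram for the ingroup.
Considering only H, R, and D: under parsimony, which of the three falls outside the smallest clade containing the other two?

H

Character polarity is set by the outgroup: the derived state is whichever differs from the outgroup's state, so for C2, C4, C5 the derived state is 'absent', and for the remaining characters it is 'present'.
C1: derived state 'present' in R only — an autapomorphy, so it tells us nothing about relationships among taxa.
C2 (derived state 'absent') is shared by all ingroup taxa — unites the whole ingroup.
Only D and R show the derived state 'present' for C3, supporting them as a clade.
C4 (derived state 'absent') is shared by D, H, R, and X — a synapomorphy uniting that clade.
C5 (state 'absent') occurs in D and X but conflicts with the nesting implied by the other characters — most parsimoniously interpreted as homoplasy.
C6: derived state 'present' in H and X only — synapomorphy for {H, X}.
C7 (derived state 'present') is unique to R (autapomorphy; uninformative for grouping).
Most parsimonious ingroup topology: (((D,R),(H,X)),Q).
R and D share a more recent common ancestor with each other than either does with H, so H is the least closely related of the three.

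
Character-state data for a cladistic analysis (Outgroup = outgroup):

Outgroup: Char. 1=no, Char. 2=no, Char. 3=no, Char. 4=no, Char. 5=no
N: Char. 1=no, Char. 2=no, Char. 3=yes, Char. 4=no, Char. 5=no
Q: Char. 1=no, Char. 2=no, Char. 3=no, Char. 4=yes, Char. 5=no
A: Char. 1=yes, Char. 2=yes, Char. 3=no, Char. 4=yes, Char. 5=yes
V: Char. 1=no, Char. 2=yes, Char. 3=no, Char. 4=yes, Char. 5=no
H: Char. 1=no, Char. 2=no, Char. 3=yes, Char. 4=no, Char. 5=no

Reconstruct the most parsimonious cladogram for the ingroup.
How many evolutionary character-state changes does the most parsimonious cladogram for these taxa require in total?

5

The outgroup has state 'no' for every character, so 'yes' is the derived state throughout.
Char. 1 (derived state 'yes') is unique to A (autapomorphy; uninformative for grouping).
Char. 2: derived state 'yes' in A and V only — synapomorphy for {A, V}.
Only H and N show the derived state 'yes' for Char. 3, supporting them as a clade.
Char. 4 (derived state 'yes') is shared by A, Q, and V — a synapomorphy uniting that clade.
Char. 5 (derived state 'yes') is unique to A (autapomorphy; uninformative for grouping).
Most parsimonious ingroup topology: ((N,H),(Q,(A,V))).
Changes per character on this tree: Char. 1: 1; Char. 2: 1; Char. 3: 1; Char. 4: 1; Char. 5: 1.
Total = 5.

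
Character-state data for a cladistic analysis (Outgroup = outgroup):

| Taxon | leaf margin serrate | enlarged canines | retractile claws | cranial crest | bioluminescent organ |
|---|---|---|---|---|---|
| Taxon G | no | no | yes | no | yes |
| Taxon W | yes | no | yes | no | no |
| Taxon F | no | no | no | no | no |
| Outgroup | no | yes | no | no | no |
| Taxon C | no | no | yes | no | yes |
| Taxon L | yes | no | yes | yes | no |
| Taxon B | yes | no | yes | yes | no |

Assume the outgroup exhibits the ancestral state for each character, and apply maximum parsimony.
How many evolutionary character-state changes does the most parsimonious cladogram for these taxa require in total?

Character polarity is set by the outgroup: the derived state is whichever differs from the outgroup's state, so for enlarged canines the derived state is 'no', and for the remaining characters it is 'yes'.
leaf margin serrate: derived state 'yes' in Taxon B, Taxon L, and Taxon W only — synapomorphy for {Taxon B, Taxon L, Taxon W}.
All ingroup taxa share the derived state 'no' for enlarged canines; it defines the ingroup but does not resolve relationships within it.
retractile claws: derived state 'yes' in Taxon B, Taxon C, Taxon G, Taxon L, and Taxon W only — synapomorphy for {Taxon B, Taxon C, Taxon G, Taxon L, Taxon W}.
cranial crest (derived state 'yes') is shared by Taxon B and Taxon L — a synapomorphy uniting that clade.
Only Taxon C and Taxon G show the derived state 'yes' for bioluminescent organ, supporting them as a clade.
Most parsimonious ingroup topology: (((Taxon G,Taxon C),((Taxon B,Taxon L),Taxon W)),Taxon F).
Changes per character on this tree: leaf margin serrate: 1; enlarged canines: 1; retractile claws: 1; cranial crest: 1; bioluminescent organ: 1.
Total = 5.

5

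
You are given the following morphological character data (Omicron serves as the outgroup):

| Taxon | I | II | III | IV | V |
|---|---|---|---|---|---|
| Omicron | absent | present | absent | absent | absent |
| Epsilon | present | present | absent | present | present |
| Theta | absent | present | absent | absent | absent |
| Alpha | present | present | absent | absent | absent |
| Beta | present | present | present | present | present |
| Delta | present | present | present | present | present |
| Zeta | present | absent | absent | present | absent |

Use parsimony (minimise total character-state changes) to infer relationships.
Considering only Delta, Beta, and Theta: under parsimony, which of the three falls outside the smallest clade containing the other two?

Character polarity is set by the outgroup: the derived state is whichever differs from the outgroup's state, so for II the derived state is 'absent', and for the remaining characters it is 'present'.
I: derived state 'present' in Alpha, Beta, Delta, Epsilon, and Zeta only — synapomorphy for {Alpha, Beta, Delta, Epsilon, Zeta}.
II: derived state 'absent' in Zeta only — an autapomorphy, so it tells us nothing about relationships among taxa.
III (derived state 'present') is shared by Beta and Delta — a synapomorphy uniting that clade.
IV (derived state 'present') is shared by Beta, Delta, Epsilon, and Zeta — a synapomorphy uniting that clade.
Only Beta, Delta, and Epsilon show the derived state 'present' for V, supporting them as a clade.
Most parsimonious ingroup topology: ((((Epsilon,(Beta,Delta)),Zeta),Alpha),Theta).
Delta and Beta share a more recent common ancestor with each other than either does with Theta, so Theta is the least closely related of the three.

Theta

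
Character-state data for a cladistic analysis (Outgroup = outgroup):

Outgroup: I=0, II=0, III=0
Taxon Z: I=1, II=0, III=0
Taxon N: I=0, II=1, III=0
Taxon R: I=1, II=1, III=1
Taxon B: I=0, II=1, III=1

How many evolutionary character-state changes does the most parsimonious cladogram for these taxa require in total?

The outgroup has state '0' for every character, so '1' is the derived state throughout.
I groups Taxon R and Taxon Z, which is incompatible with the clades supported by the remaining characters; treating it as convergent (homoplasy) costs fewer steps than any alternative tree.
II (derived state '1') is shared by Taxon B, Taxon N, and Taxon R — a synapomorphy uniting that clade.
III (derived state '1') is shared by Taxon B and Taxon R — a synapomorphy uniting that clade.
Most parsimonious ingroup topology: (Taxon Z,(Taxon N,(Taxon R,Taxon B))).
Changes per character on this tree: I: 2; II: 1; III: 1.
Total = 4.

4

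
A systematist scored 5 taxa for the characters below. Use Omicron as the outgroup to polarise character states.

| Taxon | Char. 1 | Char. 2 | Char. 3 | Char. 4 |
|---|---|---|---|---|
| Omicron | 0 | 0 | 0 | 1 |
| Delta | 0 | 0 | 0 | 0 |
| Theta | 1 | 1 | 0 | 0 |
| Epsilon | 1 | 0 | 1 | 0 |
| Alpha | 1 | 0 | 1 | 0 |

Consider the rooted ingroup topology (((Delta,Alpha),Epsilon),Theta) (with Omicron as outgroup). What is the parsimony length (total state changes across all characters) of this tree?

6

Map each character onto (((Delta,Alpha),Epsilon),Theta) (rooted by Omicron) and count the minimum state changes it requires (Fitch parsimony):
Char. 1: 2; Char. 2: 1; Char. 3: 2; Char. 4: 1.
Total tree length = 6.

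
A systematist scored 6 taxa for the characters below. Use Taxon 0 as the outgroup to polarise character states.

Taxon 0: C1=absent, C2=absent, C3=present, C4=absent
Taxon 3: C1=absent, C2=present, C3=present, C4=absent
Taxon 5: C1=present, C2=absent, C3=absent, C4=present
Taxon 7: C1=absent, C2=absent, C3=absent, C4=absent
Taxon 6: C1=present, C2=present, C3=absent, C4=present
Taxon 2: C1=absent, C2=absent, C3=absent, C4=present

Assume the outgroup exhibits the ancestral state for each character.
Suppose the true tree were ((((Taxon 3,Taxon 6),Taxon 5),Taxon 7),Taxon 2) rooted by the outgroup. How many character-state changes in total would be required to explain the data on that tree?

Map each character onto ((((Taxon 3,Taxon 6),Taxon 5),Taxon 7),Taxon 2) (rooted by Taxon 0) and count the minimum state changes it requires (Fitch parsimony):
C1: 2; C2: 1; C3: 2; C4: 3.
Total tree length = 8.

8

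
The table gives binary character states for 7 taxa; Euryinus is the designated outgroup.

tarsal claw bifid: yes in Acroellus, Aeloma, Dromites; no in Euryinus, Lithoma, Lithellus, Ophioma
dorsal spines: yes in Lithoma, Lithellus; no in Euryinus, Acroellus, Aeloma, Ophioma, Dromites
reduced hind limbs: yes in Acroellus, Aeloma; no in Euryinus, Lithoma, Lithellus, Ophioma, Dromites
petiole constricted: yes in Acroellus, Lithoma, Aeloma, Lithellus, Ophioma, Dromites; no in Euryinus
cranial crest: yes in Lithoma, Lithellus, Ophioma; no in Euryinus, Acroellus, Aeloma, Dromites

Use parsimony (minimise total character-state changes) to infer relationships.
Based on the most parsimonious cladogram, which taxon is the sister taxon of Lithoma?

The outgroup has state 'no' for every character, so 'yes' is the derived state throughout.
Only Acroellus, Aeloma, and Dromites show the derived state 'yes' for tarsal claw bifid, supporting them as a clade.
Only Lithellus and Lithoma show the derived state 'yes' for dorsal spines, supporting them as a clade.
reduced hind limbs: derived state 'yes' in Acroellus and Aeloma only — synapomorphy for {Acroellus, Aeloma}.
petiole constricted (derived state 'yes') is shared by all ingroup taxa — unites the whole ingroup.
cranial crest (derived state 'yes') is shared by Lithellus, Lithoma, and Ophioma — a synapomorphy uniting that clade.
Most parsimonious ingroup topology: (((Acroellus,Aeloma),Dromites),((Lithoma,Lithellus),Ophioma)).
Lithoma and Lithellus form a cherry on this tree, so they are sister taxa.

Lithellus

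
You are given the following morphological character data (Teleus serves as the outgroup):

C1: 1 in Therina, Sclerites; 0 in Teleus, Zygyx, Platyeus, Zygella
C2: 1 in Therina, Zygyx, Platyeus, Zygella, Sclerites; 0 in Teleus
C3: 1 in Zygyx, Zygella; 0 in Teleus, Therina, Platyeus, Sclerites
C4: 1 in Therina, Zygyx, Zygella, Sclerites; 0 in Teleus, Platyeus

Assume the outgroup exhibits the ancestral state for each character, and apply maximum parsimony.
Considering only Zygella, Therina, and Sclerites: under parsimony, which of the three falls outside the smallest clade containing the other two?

The outgroup has state '0' for every character, so '1' is the derived state throughout.
C1: derived state '1' in Sclerites and Therina only — synapomorphy for {Sclerites, Therina}.
C2 (derived state '1') is shared by all ingroup taxa — unites the whole ingroup.
C3 (derived state '1') is shared by Zygella and Zygyx — a synapomorphy uniting that clade.
C4 (derived state '1') is shared by Sclerites, Therina, Zygella, and Zygyx — a synapomorphy uniting that clade.
Most parsimonious ingroup topology: (((Therina,Sclerites),(Zygella,Zygyx)),Platyeus).
Therina and Sclerites share a more recent common ancestor with each other than either does with Zygella, so Zygella is the least closely related of the three.

Zygella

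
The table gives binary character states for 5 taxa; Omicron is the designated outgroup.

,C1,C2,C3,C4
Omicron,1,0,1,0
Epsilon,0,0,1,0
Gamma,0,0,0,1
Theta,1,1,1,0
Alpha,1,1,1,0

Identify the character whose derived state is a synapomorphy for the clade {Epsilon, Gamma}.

C1

Character polarity is set by the outgroup: the derived state is whichever differs from the outgroup's state, so for C1, C3 the derived state is '0', and for the remaining characters it is '1'.
Only Epsilon and Gamma show the derived state '0' for C1, supporting them as a clade.
C2: derived state '1' in Alpha and Theta only — synapomorphy for {Alpha, Theta}.
C3: derived state '0' in Gamma only — an autapomorphy, so it tells us nothing about relationships among taxa.
C4 (derived state '1') is unique to Gamma (autapomorphy; uninformative for grouping).
Most parsimonious ingroup topology: ((Epsilon,Gamma),(Theta,Alpha)).
The clade {Epsilon, Gamma} is supported by C1: its derived state '0' occurs in exactly those taxa and in no other taxon (including the outgroup).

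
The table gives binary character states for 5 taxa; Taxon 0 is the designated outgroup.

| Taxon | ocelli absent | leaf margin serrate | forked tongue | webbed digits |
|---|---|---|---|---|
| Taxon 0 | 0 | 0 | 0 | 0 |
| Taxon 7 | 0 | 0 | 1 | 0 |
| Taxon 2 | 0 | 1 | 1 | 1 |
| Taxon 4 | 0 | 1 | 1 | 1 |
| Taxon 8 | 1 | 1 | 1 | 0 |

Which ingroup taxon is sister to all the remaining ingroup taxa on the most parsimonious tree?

The outgroup has state '0' for every character, so '1' is the derived state throughout.
ocelli absent (derived state '1') is unique to Taxon 8 (autapomorphy; uninformative for grouping).
leaf margin serrate: derived state '1' in Taxon 2, Taxon 4, and Taxon 8 only — synapomorphy for {Taxon 2, Taxon 4, Taxon 8}.
All ingroup taxa share the derived state '1' for forked tongue; it defines the ingroup but does not resolve relationships within it.
Only Taxon 2 and Taxon 4 show the derived state '1' for webbed digits, supporting them as a clade.
Most parsimonious ingroup topology: (Taxon 7,((Taxon 2,Taxon 4),Taxon 8)).
Taxon 7 is sister to the clade containing all other ingroup taxa, so it is the earliest-diverging (most basal) ingroup lineage.

Taxon 7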